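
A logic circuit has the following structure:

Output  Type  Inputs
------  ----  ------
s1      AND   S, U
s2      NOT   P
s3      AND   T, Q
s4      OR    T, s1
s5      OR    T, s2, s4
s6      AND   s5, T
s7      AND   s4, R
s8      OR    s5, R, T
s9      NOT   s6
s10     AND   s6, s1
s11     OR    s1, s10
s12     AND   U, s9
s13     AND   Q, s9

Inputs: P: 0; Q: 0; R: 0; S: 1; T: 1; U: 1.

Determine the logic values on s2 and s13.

s2 = 1  s13 = 0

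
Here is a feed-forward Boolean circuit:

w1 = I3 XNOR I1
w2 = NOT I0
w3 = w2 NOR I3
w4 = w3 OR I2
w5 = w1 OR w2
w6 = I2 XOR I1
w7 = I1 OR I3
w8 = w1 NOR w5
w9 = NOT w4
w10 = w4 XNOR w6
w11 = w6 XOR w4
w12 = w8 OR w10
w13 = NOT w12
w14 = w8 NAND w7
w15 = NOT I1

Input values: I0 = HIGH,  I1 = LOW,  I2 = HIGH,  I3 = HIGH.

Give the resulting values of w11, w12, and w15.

w11 = LOW  w12 = HIGH  w15 = HIGH

w1 = I3 XNOR I1 = HIGH XNOR LOW = LOW
w2 = NOT I0 = NOT HIGH = LOW
w3 = w2 NOR I3 = LOW NOR HIGH = LOW
w4 = w3 OR I2 = LOW OR HIGH = HIGH
w5 = w1 OR w2 = LOW OR LOW = LOW
w6 = I2 XOR I1 = HIGH XOR LOW = HIGH
w8 = w1 NOR w5 = LOW NOR LOW = HIGH
w10 = w4 XNOR w6 = HIGH XNOR HIGH = HIGH
w11 = w6 XOR w4 = HIGH XOR HIGH = LOW
w12 = w8 OR w10 = HIGH OR HIGH = HIGH
w15 = NOT I1 = NOT LOW = HIGH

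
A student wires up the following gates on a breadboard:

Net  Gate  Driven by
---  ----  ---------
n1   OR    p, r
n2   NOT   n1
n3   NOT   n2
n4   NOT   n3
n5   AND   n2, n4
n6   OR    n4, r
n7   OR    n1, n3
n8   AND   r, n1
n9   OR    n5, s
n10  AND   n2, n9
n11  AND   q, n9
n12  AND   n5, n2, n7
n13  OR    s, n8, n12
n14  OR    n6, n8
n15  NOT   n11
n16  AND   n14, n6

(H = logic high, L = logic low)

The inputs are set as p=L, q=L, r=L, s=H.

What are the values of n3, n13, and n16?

n3 = L  n13 = H  n16 = H

n1 = p OR r = L OR L = L
n2 = NOT n1 = NOT L = H
n3 = NOT n2 = NOT H = L
n4 = NOT n3 = NOT L = H
n5 = n2 AND n4 = H AND H = H
n6 = n4 OR r = H OR L = H
n7 = n1 OR n3 = L OR L = L
n8 = r AND n1 = L AND L = L
n12 = n5 AND n2 AND n7 = H AND H AND L = L
n13 = s OR n8 OR n12 = H OR L OR L = H
n14 = n6 OR n8 = H OR L = H
n16 = n14 AND n6 = H AND H = H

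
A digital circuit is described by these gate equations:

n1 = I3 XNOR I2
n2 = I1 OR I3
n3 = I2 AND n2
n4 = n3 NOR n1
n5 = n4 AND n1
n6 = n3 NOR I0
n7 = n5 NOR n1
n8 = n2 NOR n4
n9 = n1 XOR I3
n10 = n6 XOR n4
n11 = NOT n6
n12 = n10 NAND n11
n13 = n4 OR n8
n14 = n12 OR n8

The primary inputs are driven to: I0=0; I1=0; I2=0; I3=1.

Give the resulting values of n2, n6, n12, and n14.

n2 = 1; n6 = 1; n12 = 1; n14 = 1

n1 = I3 XNOR I2 = 1 XNOR 0 = 0
n2 = I1 OR I3 = 0 OR 1 = 1
n3 = I2 AND n2 = 0 AND 1 = 0
n4 = n3 NOR n1 = 0 NOR 0 = 1
n6 = n3 NOR I0 = 0 NOR 0 = 1
n8 = n2 NOR n4 = 1 NOR 1 = 0
n10 = n6 XOR n4 = 1 XOR 1 = 0
n11 = NOT n6 = NOT 1 = 0
n12 = n10 NAND n11 = 0 NAND 0 = 1
n14 = n12 OR n8 = 1 OR 0 = 1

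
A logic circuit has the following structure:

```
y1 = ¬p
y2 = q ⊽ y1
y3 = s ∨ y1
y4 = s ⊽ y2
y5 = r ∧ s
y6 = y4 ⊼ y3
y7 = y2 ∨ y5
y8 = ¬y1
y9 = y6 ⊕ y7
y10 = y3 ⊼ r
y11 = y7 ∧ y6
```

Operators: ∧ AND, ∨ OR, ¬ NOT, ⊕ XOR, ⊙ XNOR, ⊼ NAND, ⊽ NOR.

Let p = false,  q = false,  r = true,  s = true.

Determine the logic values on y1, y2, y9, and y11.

y1 = NOT p = NOT false = true
y2 = q NOR y1 = false NOR true = false
y3 = s OR y1 = true OR true = true
y4 = s NOR y2 = true NOR false = false
y5 = r AND s = true AND true = true
y6 = y4 NAND y3 = false NAND true = true
y7 = y2 OR y5 = false OR true = true
y9 = y6 XOR y7 = true XOR true = false
y11 = y7 AND y6 = true AND true = true

y1 = true  y2 = false  y9 = false  y11 = true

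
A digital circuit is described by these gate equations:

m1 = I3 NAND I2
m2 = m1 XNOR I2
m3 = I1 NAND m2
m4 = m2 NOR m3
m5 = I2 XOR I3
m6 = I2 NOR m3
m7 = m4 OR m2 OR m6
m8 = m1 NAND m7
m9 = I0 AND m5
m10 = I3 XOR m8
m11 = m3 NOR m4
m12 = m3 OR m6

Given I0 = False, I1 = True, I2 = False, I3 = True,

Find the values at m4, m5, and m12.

m4 = False; m5 = True; m12 = True

m1 = I3 NAND I2 = True NAND False = True
m2 = m1 XNOR I2 = True XNOR False = False
m3 = I1 NAND m2 = True NAND False = True
m4 = m2 NOR m3 = False NOR True = False
m5 = I2 XOR I3 = False XOR True = True
m6 = I2 NOR m3 = False NOR True = False
m12 = m3 OR m6 = True OR False = True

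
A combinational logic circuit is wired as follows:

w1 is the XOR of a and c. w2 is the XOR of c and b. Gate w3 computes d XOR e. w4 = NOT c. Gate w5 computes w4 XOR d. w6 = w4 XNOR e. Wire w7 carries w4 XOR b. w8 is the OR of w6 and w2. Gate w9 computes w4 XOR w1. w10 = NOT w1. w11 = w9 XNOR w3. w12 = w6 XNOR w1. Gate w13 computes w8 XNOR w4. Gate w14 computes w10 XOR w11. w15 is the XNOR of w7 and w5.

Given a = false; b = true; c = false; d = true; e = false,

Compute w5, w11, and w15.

w5 = false, w11 = true, w15 = true

w1 = a XOR c = false XOR false = false
w3 = d XOR e = true XOR false = true
w4 = NOT c = NOT false = true
w5 = w4 XOR d = true XOR true = false
w7 = w4 XOR b = true XOR true = false
w9 = w4 XOR w1 = true XOR false = true
w11 = w9 XNOR w3 = true XNOR true = true
w15 = w7 XNOR w5 = false XNOR false = true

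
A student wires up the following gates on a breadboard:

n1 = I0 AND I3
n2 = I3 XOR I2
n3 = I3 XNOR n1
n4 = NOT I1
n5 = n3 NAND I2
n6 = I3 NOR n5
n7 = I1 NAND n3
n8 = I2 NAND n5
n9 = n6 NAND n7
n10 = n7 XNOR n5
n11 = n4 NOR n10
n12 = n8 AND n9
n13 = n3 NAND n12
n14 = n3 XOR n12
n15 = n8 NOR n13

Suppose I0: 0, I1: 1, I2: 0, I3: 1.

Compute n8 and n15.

n8 = 1  n15 = 0

n1 = I0 AND I3 = 0 AND 1 = 0
n3 = I3 XNOR n1 = 1 XNOR 0 = 0
n5 = n3 NAND I2 = 0 NAND 0 = 1
n6 = I3 NOR n5 = 1 NOR 1 = 0
n7 = I1 NAND n3 = 1 NAND 0 = 1
n8 = I2 NAND n5 = 0 NAND 1 = 1
n9 = n6 NAND n7 = 0 NAND 1 = 1
n12 = n8 AND n9 = 1 AND 1 = 1
n13 = n3 NAND n12 = 0 NAND 1 = 1
n15 = n8 NOR n13 = 1 NOR 1 = 0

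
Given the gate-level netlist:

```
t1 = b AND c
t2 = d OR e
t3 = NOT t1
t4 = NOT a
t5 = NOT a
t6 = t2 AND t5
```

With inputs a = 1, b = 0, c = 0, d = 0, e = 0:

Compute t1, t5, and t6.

t1 = b AND c = 0 AND 0 = 0
t2 = d OR e = 0 OR 0 = 0
t5 = NOT a = NOT 1 = 0
t6 = t2 AND t5 = 0 AND 0 = 0

t1 = 0, t5 = 0, t6 = 0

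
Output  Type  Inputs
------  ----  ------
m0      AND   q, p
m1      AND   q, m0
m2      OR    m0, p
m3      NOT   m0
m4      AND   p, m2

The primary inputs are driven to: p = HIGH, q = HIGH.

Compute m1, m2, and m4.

m0 = q AND p = HIGH AND HIGH = HIGH
m1 = q AND m0 = HIGH AND HIGH = HIGH
m2 = m0 OR p = HIGH OR HIGH = HIGH
m4 = p AND m2 = HIGH AND HIGH = HIGH

m1 = HIGH, m2 = HIGH, m4 = HIGH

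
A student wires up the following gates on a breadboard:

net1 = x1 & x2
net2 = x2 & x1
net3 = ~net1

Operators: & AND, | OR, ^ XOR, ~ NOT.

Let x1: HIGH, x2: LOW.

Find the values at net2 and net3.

net1 = x1 AND x2 = HIGH AND LOW = LOW
net2 = x2 AND x1 = LOW AND HIGH = LOW
net3 = NOT net1 = NOT LOW = HIGH

net2 = LOW; net3 = HIGH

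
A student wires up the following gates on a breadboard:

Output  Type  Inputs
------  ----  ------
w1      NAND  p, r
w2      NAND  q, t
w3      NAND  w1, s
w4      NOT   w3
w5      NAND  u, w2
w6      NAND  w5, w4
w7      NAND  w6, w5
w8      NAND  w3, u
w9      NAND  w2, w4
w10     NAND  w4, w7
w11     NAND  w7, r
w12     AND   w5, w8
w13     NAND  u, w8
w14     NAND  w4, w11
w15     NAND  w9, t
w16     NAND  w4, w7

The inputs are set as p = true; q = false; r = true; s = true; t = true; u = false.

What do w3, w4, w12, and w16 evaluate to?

w1 = p NAND r = true NAND true = false
w2 = q NAND t = false NAND true = true
w3 = w1 NAND s = false NAND true = true
w4 = NOT w3 = NOT true = false
w5 = u NAND w2 = false NAND true = true
w6 = w5 NAND w4 = true NAND false = true
w7 = w6 NAND w5 = true NAND true = false
w8 = w3 NAND u = true NAND false = true
w12 = w5 AND w8 = true AND true = true
w16 = w4 NAND w7 = false NAND false = true

w3 = true; w4 = false; w12 = true; w16 = true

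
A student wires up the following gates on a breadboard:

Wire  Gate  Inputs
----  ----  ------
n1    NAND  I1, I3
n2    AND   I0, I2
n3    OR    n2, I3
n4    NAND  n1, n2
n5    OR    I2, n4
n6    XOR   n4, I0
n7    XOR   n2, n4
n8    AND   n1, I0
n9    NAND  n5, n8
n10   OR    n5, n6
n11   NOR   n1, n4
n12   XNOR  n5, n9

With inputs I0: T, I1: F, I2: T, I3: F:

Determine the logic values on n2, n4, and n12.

n2 = T  n4 = F  n12 = F

n1 = I1 NAND I3 = F NAND F = T
n2 = I0 AND I2 = T AND T = T
n4 = n1 NAND n2 = T NAND T = F
n5 = I2 OR n4 = T OR F = T
n8 = n1 AND I0 = T AND T = T
n9 = n5 NAND n8 = T NAND T = F
n12 = n5 XNOR n9 = T XNOR F = F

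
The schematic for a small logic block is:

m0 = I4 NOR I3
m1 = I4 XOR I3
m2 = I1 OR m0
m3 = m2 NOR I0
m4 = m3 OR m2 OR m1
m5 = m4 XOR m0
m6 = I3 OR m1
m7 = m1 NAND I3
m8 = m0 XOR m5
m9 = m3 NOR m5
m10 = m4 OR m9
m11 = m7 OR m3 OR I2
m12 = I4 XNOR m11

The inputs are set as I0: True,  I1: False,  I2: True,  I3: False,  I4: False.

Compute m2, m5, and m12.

m2 = True  m5 = False  m12 = False

m0 = I4 NOR I3 = False NOR False = True
m1 = I4 XOR I3 = False XOR False = False
m2 = I1 OR m0 = False OR True = True
m3 = m2 NOR I0 = True NOR True = False
m4 = m3 OR m2 OR m1 = False OR True OR False = True
m5 = m4 XOR m0 = True XOR True = False
m7 = m1 NAND I3 = False NAND False = True
m11 = m7 OR m3 OR I2 = True OR False OR True = True
m12 = I4 XNOR m11 = False XNOR True = False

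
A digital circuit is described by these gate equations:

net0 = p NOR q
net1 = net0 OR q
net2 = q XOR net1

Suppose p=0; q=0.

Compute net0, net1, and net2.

net0 = 1, net1 = 1, net2 = 1

net0 = p NOR q = 0 NOR 0 = 1
net1 = net0 OR q = 1 OR 0 = 1
net2 = q XOR net1 = 0 XOR 1 = 1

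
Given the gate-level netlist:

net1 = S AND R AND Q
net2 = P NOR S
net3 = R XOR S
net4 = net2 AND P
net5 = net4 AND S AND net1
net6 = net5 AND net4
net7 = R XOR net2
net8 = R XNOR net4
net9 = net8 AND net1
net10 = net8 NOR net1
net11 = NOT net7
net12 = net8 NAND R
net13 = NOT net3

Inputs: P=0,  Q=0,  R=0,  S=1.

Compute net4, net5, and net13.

net1 = S AND R AND Q = 1 AND 0 AND 0 = 0
net2 = P NOR S = 0 NOR 1 = 0
net3 = R XOR S = 0 XOR 1 = 1
net4 = net2 AND P = 0 AND 0 = 0
net5 = net4 AND S AND net1 = 0 AND 1 AND 0 = 0
net13 = NOT net3 = NOT 1 = 0

net4 = 0, net5 = 0, net13 = 0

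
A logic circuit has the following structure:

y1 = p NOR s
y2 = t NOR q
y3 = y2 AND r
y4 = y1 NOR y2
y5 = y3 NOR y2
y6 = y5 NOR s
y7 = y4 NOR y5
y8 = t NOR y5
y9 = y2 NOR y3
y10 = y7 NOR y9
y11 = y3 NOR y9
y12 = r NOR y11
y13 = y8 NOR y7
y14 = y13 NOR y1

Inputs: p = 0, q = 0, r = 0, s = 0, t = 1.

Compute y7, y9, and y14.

y7 = 0; y9 = 1; y14 = 0

y1 = p NOR s = 0 NOR 0 = 1
y2 = t NOR q = 1 NOR 0 = 0
y3 = y2 AND r = 0 AND 0 = 0
y4 = y1 NOR y2 = 1 NOR 0 = 0
y5 = y3 NOR y2 = 0 NOR 0 = 1
y7 = y4 NOR y5 = 0 NOR 1 = 0
y8 = t NOR y5 = 1 NOR 1 = 0
y9 = y2 NOR y3 = 0 NOR 0 = 1
y13 = y8 NOR y7 = 0 NOR 0 = 1
y14 = y13 NOR y1 = 1 NOR 1 = 0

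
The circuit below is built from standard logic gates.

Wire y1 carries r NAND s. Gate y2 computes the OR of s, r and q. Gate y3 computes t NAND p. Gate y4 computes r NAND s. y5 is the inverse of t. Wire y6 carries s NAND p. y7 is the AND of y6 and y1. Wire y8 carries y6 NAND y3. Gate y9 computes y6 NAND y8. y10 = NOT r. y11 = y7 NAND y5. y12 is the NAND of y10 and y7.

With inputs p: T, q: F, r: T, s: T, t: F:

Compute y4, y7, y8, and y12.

y1 = r NAND s = T NAND T = F
y3 = t NAND p = F NAND T = T
y4 = r NAND s = T NAND T = F
y6 = s NAND p = T NAND T = F
y7 = y6 AND y1 = F AND F = F
y8 = y6 NAND y3 = F NAND T = T
y10 = NOT r = NOT T = F
y12 = y10 NAND y7 = F NAND F = T

y4 = F, y7 = F, y8 = T, y12 = T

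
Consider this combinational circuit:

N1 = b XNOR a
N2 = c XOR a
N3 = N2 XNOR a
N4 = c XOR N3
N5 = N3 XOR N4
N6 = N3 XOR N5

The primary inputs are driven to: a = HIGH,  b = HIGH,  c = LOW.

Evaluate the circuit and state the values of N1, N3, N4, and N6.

N1 = b XNOR a = HIGH XNOR HIGH = HIGH
N2 = c XOR a = LOW XOR HIGH = HIGH
N3 = N2 XNOR a = HIGH XNOR HIGH = HIGH
N4 = c XOR N3 = LOW XOR HIGH = HIGH
N5 = N3 XOR N4 = HIGH XOR HIGH = LOW
N6 = N3 XOR N5 = HIGH XOR LOW = HIGH

N1 = HIGH; N3 = HIGH; N4 = HIGH; N6 = HIGH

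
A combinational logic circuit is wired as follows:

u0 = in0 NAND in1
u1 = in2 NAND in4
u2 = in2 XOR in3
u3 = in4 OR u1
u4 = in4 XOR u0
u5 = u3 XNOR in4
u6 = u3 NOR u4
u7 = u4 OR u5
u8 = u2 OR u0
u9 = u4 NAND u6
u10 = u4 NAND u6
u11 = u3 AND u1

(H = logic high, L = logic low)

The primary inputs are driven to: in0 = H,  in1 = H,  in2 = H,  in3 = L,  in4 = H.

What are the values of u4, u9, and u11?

u0 = in0 NAND in1 = H NAND H = L
u1 = in2 NAND in4 = H NAND H = L
u3 = in4 OR u1 = H OR L = H
u4 = in4 XOR u0 = H XOR L = H
u6 = u3 NOR u4 = H NOR H = L
u9 = u4 NAND u6 = H NAND L = H
u11 = u3 AND u1 = H AND L = L

u4 = H, u9 = H, u11 = L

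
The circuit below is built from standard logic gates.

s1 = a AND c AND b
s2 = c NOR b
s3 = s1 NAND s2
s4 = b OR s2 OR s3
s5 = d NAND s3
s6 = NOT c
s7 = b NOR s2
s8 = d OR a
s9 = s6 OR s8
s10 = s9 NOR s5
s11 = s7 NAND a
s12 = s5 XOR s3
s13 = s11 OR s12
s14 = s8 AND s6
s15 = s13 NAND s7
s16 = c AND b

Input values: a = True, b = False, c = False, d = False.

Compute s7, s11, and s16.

s7 = False, s11 = True, s16 = False

s2 = c NOR b = False NOR False = True
s7 = b NOR s2 = False NOR True = False
s11 = s7 NAND a = False NAND True = True
s16 = c AND b = False AND False = False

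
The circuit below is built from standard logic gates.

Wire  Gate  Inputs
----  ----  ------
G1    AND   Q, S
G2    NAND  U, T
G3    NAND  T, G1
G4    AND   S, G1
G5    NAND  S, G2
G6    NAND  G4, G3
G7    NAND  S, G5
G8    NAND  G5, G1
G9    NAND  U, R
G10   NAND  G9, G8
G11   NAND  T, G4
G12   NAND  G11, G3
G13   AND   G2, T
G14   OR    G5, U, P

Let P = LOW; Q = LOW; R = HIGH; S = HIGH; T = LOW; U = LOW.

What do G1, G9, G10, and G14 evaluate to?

G1 = Q AND S = LOW AND HIGH = LOW
G2 = U NAND T = LOW NAND LOW = HIGH
G5 = S NAND G2 = HIGH NAND HIGH = LOW
G8 = G5 NAND G1 = LOW NAND LOW = HIGH
G9 = U NAND R = LOW NAND HIGH = HIGH
G10 = G9 NAND G8 = HIGH NAND HIGH = LOW
G14 = G5 OR U OR P = LOW OR LOW OR LOW = LOW

G1 = LOW  G9 = HIGH  G10 = LOW  G14 = LOW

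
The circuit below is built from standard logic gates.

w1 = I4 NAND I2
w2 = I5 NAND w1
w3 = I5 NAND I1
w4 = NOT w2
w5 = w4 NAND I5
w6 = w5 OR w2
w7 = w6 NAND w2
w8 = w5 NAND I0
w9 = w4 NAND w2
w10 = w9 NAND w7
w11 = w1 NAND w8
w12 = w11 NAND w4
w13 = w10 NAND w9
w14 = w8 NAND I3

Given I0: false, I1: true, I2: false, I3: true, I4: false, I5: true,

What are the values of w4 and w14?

w4 = true  w14 = false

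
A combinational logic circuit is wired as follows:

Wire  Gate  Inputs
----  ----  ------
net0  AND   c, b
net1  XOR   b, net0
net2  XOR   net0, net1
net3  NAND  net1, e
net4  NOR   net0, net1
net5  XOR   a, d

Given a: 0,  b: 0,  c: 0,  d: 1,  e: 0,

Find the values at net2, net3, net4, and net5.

net2 = 0  net3 = 1  net4 = 1  net5 = 1

net0 = c AND b = 0 AND 0 = 0
net1 = b XOR net0 = 0 XOR 0 = 0
net2 = net0 XOR net1 = 0 XOR 0 = 0
net3 = net1 NAND e = 0 NAND 0 = 1
net4 = net0 NOR net1 = 0 NOR 0 = 1
net5 = a XOR d = 0 XOR 1 = 1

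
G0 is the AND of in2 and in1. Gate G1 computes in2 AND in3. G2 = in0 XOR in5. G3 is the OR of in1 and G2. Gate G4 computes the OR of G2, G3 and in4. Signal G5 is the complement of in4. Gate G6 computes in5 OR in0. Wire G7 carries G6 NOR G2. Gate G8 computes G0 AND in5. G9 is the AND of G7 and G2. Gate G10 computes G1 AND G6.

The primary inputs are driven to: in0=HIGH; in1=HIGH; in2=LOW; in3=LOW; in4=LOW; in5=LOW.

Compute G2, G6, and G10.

G2 = HIGH, G6 = HIGH, G10 = LOW

G1 = in2 AND in3 = LOW AND LOW = LOW
G2 = in0 XOR in5 = HIGH XOR LOW = HIGH
G6 = in5 OR in0 = LOW OR HIGH = HIGH
G10 = G1 AND G6 = LOW AND HIGH = LOW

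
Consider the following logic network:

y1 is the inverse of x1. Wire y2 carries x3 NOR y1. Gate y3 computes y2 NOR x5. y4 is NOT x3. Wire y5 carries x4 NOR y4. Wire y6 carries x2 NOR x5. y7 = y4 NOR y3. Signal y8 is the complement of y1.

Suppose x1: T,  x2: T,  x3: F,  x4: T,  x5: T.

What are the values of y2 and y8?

y2 = T; y8 = T

y1 = NOT x1 = NOT T = F
y2 = x3 NOR y1 = F NOR F = T
y8 = NOT y1 = NOT F = T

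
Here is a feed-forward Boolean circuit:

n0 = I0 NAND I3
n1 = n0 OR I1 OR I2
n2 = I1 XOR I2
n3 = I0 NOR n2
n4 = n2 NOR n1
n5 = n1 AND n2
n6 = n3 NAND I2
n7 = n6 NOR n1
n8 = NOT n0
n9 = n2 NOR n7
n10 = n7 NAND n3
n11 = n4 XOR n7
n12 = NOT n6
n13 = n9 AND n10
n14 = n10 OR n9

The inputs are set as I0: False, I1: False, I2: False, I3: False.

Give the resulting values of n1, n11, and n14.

n0 = I0 NAND I3 = False NAND False = True
n1 = n0 OR I1 OR I2 = True OR False OR False = True
n2 = I1 XOR I2 = False XOR False = False
n3 = I0 NOR n2 = False NOR False = True
n4 = n2 NOR n1 = False NOR True = False
n6 = n3 NAND I2 = True NAND False = True
n7 = n6 NOR n1 = True NOR True = False
n9 = n2 NOR n7 = False NOR False = True
n10 = n7 NAND n3 = False NAND True = True
n11 = n4 XOR n7 = False XOR False = False
n14 = n10 OR n9 = True OR True = True

n1 = True  n11 = False  n14 = True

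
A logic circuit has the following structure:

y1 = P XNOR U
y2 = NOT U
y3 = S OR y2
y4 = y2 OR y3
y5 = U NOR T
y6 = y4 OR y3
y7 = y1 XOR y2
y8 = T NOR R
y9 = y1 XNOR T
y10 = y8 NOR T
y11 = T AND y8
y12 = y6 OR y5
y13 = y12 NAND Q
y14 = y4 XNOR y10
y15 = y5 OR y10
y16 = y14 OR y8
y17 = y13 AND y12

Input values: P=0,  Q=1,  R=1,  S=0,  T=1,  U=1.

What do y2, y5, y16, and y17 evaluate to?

y2 = NOT U = NOT 1 = 0
y3 = S OR y2 = 0 OR 0 = 0
y4 = y2 OR y3 = 0 OR 0 = 0
y5 = U NOR T = 1 NOR 1 = 0
y6 = y4 OR y3 = 0 OR 0 = 0
y8 = T NOR R = 1 NOR 1 = 0
y10 = y8 NOR T = 0 NOR 1 = 0
y12 = y6 OR y5 = 0 OR 0 = 0
y13 = y12 NAND Q = 0 NAND 1 = 1
y14 = y4 XNOR y10 = 0 XNOR 0 = 1
y16 = y14 OR y8 = 1 OR 0 = 1
y17 = y13 AND y12 = 1 AND 0 = 0

y2 = 0, y5 = 0, y16 = 1, y17 = 0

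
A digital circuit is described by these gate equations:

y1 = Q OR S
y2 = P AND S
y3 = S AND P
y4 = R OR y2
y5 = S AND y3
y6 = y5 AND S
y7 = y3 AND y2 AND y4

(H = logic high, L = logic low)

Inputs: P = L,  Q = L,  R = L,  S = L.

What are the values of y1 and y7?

y1 = Q OR S = L OR L = L
y2 = P AND S = L AND L = L
y3 = S AND P = L AND L = L
y4 = R OR y2 = L OR L = L
y7 = y3 AND y2 AND y4 = L AND L AND L = L

y1 = L  y7 = L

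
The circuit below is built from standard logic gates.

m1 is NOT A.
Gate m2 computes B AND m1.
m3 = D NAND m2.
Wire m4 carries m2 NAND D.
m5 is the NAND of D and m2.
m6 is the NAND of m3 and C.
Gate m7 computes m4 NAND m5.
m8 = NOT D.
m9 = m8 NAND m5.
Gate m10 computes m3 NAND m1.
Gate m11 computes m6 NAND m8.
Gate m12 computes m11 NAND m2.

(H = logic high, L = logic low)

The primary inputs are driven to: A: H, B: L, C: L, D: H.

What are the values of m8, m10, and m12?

m8 = L; m10 = H; m12 = H

m1 = NOT A = NOT H = L
m2 = B AND m1 = L AND L = L
m3 = D NAND m2 = H NAND L = H
m6 = m3 NAND C = H NAND L = H
m8 = NOT D = NOT H = L
m10 = m3 NAND m1 = H NAND L = H
m11 = m6 NAND m8 = H NAND L = H
m12 = m11 NAND m2 = H NAND L = H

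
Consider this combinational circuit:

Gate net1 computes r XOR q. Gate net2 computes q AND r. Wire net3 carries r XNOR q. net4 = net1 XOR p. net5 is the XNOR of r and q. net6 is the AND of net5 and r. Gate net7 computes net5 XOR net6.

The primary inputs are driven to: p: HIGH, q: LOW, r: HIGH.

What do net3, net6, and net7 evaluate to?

net3 = LOW, net6 = LOW, net7 = LOW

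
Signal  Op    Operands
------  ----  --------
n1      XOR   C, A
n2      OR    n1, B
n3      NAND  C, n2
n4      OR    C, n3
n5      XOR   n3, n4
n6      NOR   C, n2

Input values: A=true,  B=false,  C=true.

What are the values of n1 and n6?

n1 = C XOR A = true XOR true = false
n2 = n1 OR B = false OR false = false
n6 = C NOR n2 = true NOR false = false

n1 = false; n6 = false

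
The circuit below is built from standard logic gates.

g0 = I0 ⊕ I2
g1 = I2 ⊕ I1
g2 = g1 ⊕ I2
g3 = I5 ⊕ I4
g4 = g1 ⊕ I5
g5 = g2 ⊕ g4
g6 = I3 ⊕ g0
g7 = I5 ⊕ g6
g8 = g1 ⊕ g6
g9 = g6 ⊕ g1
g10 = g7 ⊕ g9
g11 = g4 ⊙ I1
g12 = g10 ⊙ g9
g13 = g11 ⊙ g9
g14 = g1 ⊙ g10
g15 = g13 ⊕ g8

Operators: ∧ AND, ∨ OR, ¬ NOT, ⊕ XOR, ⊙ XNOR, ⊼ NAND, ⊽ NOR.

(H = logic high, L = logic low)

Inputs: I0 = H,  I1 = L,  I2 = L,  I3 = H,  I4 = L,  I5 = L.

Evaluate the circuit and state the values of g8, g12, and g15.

g8 = L; g12 = H; g15 = L

g0 = I0 XOR I2 = H XOR L = H
g1 = I2 XOR I1 = L XOR L = L
g4 = g1 XOR I5 = L XOR L = L
g6 = I3 XOR g0 = H XOR H = L
g7 = I5 XOR g6 = L XOR L = L
g8 = g1 XOR g6 = L XOR L = L
g9 = g6 XOR g1 = L XOR L = L
g10 = g7 XOR g9 = L XOR L = L
g11 = g4 XNOR I1 = L XNOR L = H
g12 = g10 XNOR g9 = L XNOR L = H
g13 = g11 XNOR g9 = H XNOR L = L
g15 = g13 XOR g8 = L XOR L = L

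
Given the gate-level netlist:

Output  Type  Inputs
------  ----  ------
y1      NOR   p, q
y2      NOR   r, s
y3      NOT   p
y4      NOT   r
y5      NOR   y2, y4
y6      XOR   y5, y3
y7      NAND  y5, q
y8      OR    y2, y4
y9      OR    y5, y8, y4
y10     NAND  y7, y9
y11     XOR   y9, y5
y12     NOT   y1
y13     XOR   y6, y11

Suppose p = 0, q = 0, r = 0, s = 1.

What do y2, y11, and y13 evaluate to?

y2 = 0, y11 = 1, y13 = 0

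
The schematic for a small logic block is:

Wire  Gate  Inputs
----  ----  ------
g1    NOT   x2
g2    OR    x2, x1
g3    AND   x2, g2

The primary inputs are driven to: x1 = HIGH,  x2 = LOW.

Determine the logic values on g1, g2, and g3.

g1 = NOT x2 = NOT LOW = HIGH
g2 = x2 OR x1 = LOW OR HIGH = HIGH
g3 = x2 AND g2 = LOW AND HIGH = LOW

g1 = HIGH, g2 = HIGH, g3 = LOW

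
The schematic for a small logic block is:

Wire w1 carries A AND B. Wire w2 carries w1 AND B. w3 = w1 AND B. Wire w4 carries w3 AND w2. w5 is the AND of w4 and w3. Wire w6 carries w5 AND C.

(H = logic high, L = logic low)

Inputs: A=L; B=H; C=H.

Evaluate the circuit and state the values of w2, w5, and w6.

w1 = A AND B = L AND H = L
w2 = w1 AND B = L AND H = L
w3 = w1 AND B = L AND H = L
w4 = w3 AND w2 = L AND L = L
w5 = w4 AND w3 = L AND L = L
w6 = w5 AND C = L AND H = L

w2 = L  w5 = L  w6 = L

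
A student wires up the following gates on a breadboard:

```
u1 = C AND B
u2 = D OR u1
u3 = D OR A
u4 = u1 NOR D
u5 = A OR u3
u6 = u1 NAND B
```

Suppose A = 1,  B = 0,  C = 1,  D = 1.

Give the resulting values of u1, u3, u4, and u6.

u1 = 0, u3 = 1, u4 = 0, u6 = 1

u1 = C AND B = 1 AND 0 = 0
u3 = D OR A = 1 OR 1 = 1
u4 = u1 NOR D = 0 NOR 1 = 0
u6 = u1 NAND B = 0 NAND 0 = 1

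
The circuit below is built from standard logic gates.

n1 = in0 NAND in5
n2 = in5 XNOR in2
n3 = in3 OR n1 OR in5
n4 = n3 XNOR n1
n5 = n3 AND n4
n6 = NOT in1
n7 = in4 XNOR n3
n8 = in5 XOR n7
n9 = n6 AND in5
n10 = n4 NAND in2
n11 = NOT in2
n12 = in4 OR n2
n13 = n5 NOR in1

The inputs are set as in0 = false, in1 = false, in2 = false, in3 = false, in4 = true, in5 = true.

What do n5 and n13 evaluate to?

n1 = in0 NAND in5 = false NAND true = true
n3 = in3 OR n1 OR in5 = false OR true OR true = true
n4 = n3 XNOR n1 = true XNOR true = true
n5 = n3 AND n4 = true AND true = true
n13 = n5 NOR in1 = true NOR false = false

n5 = true, n13 = false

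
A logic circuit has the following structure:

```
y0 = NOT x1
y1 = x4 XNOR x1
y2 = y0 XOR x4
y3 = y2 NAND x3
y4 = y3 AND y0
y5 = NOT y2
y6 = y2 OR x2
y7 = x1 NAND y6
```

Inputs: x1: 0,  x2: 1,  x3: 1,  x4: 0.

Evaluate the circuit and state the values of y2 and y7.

y2 = 1  y7 = 1

y0 = NOT x1 = NOT 0 = 1
y2 = y0 XOR x4 = 1 XOR 0 = 1
y6 = y2 OR x2 = 1 OR 1 = 1
y7 = x1 NAND y6 = 0 NAND 1 = 1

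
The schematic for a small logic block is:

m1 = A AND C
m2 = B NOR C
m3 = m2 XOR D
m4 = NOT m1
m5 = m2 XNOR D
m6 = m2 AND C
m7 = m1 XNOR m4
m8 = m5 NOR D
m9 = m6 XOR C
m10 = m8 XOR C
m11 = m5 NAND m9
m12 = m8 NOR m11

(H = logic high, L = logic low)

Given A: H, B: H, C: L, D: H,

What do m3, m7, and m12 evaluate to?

m1 = A AND C = H AND L = L
m2 = B NOR C = H NOR L = L
m3 = m2 XOR D = L XOR H = H
m4 = NOT m1 = NOT L = H
m5 = m2 XNOR D = L XNOR H = L
m6 = m2 AND C = L AND L = L
m7 = m1 XNOR m4 = L XNOR H = L
m8 = m5 NOR D = L NOR H = L
m9 = m6 XOR C = L XOR L = L
m11 = m5 NAND m9 = L NAND L = H
m12 = m8 NOR m11 = L NOR H = L

m3 = H; m7 = L; m12 = L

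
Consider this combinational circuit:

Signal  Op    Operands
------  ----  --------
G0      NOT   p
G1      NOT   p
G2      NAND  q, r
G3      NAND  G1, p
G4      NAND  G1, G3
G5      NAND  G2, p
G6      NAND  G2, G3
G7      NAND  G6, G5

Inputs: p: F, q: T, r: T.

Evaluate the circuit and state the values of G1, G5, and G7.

G1 = NOT p = NOT F = T
G2 = q NAND r = T NAND T = F
G3 = G1 NAND p = T NAND F = T
G5 = G2 NAND p = F NAND F = T
G6 = G2 NAND G3 = F NAND T = T
G7 = G6 NAND G5 = T NAND T = F

G1 = T, G5 = T, G7 = F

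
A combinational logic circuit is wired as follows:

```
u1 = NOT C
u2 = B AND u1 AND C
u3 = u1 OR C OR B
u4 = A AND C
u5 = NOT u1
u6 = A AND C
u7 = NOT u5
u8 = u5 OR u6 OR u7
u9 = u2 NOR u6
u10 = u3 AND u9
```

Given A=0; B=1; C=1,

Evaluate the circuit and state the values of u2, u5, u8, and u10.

u2 = 0, u5 = 1, u8 = 1, u10 = 1

u1 = NOT C = NOT 1 = 0
u2 = B AND u1 AND C = 1 AND 0 AND 1 = 0
u3 = u1 OR C OR B = 0 OR 1 OR 1 = 1
u5 = NOT u1 = NOT 0 = 1
u6 = A AND C = 0 AND 1 = 0
u7 = NOT u5 = NOT 1 = 0
u8 = u5 OR u6 OR u7 = 1 OR 0 OR 0 = 1
u9 = u2 NOR u6 = 0 NOR 0 = 1
u10 = u3 AND u9 = 1 AND 1 = 1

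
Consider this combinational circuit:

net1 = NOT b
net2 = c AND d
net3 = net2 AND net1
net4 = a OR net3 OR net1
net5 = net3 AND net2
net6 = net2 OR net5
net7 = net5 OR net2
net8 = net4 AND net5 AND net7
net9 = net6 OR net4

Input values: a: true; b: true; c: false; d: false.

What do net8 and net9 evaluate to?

net1 = NOT b = NOT true = false
net2 = c AND d = false AND false = false
net3 = net2 AND net1 = false AND false = false
net4 = a OR net3 OR net1 = true OR false OR false = true
net5 = net3 AND net2 = false AND false = false
net6 = net2 OR net5 = false OR false = false
net7 = net5 OR net2 = false OR false = false
net8 = net4 AND net5 AND net7 = true AND false AND false = false
net9 = net6 OR net4 = false OR true = true

net8 = false; net9 = true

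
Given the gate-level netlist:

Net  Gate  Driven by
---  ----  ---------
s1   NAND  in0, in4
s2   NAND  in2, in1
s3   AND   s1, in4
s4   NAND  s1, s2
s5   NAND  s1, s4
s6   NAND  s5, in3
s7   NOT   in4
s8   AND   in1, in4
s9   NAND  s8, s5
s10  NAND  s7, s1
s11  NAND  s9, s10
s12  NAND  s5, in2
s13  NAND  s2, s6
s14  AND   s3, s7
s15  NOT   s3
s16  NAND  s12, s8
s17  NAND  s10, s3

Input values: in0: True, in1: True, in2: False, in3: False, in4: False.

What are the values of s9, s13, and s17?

s9 = True, s13 = False, s17 = True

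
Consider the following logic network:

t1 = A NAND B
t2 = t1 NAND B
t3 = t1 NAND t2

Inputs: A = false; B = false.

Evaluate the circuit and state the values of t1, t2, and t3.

t1 = true; t2 = true; t3 = false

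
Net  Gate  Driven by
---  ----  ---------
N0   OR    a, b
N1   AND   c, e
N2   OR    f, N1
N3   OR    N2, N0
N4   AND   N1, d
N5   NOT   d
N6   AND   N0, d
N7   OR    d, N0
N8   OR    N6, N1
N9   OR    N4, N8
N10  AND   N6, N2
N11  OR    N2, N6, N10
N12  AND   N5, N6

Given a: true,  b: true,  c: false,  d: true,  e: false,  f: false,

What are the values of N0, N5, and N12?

N0 = a OR b = true OR true = true
N5 = NOT d = NOT true = false
N6 = N0 AND d = true AND true = true
N12 = N5 AND N6 = false AND true = false

N0 = true, N5 = false, N12 = false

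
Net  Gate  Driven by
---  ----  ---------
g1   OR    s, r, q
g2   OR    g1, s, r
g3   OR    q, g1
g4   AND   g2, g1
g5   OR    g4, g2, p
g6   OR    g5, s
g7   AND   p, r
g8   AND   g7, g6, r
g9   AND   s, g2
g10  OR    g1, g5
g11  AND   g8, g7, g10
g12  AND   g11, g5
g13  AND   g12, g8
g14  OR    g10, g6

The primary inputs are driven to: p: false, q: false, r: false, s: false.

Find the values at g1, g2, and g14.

g1 = false, g2 = false, g14 = false

g1 = s OR r OR q = false OR false OR false = false
g2 = g1 OR s OR r = false OR false OR false = false
g4 = g2 AND g1 = false AND false = false
g5 = g4 OR g2 OR p = false OR false OR false = false
g6 = g5 OR s = false OR false = false
g10 = g1 OR g5 = false OR false = false
g14 = g10 OR g6 = false OR false = false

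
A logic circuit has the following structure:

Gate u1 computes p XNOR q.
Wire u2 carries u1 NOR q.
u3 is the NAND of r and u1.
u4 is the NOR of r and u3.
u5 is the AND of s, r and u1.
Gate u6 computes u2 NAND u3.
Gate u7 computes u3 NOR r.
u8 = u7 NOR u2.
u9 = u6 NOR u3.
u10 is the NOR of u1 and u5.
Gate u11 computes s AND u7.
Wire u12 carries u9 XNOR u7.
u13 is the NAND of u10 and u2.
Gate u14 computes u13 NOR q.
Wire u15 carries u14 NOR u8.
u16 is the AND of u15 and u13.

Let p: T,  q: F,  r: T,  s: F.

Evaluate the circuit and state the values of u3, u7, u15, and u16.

u3 = T, u7 = F, u15 = F, u16 = F

u1 = p XNOR q = T XNOR F = F
u2 = u1 NOR q = F NOR F = T
u3 = r NAND u1 = T NAND F = T
u5 = s AND r AND u1 = F AND T AND F = F
u7 = u3 NOR r = T NOR T = F
u8 = u7 NOR u2 = F NOR T = F
u10 = u1 NOR u5 = F NOR F = T
u13 = u10 NAND u2 = T NAND T = F
u14 = u13 NOR q = F NOR F = T
u15 = u14 NOR u8 = T NOR F = F
u16 = u15 AND u13 = F AND F = F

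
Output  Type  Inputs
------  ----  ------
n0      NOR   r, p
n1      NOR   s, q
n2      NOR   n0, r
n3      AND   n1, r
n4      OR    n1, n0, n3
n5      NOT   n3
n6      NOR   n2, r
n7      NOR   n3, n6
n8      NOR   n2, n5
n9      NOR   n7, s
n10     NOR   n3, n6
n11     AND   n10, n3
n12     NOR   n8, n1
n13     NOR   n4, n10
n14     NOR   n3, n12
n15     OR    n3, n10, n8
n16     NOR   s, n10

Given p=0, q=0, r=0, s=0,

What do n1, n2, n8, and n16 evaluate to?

n0 = r NOR p = 0 NOR 0 = 1
n1 = s NOR q = 0 NOR 0 = 1
n2 = n0 NOR r = 1 NOR 0 = 0
n3 = n1 AND r = 1 AND 0 = 0
n5 = NOT n3 = NOT 0 = 1
n6 = n2 NOR r = 0 NOR 0 = 1
n8 = n2 NOR n5 = 0 NOR 1 = 0
n10 = n3 NOR n6 = 0 NOR 1 = 0
n16 = s NOR n10 = 0 NOR 0 = 1

n1 = 1; n2 = 0; n8 = 0; n16 = 1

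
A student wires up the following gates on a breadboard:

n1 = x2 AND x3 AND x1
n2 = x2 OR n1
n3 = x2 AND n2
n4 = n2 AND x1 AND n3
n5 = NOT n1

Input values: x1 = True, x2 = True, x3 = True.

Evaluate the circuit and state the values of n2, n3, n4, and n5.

n1 = x2 AND x3 AND x1 = True AND True AND True = True
n2 = x2 OR n1 = True OR True = True
n3 = x2 AND n2 = True AND True = True
n4 = n2 AND x1 AND n3 = True AND True AND True = True
n5 = NOT n1 = NOT True = False

n2 = True, n3 = True, n4 = True, n5 = False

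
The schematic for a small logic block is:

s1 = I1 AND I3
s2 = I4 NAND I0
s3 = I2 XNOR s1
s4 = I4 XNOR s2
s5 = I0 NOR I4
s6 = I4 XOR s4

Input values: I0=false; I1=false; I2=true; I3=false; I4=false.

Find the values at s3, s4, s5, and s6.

s3 = false  s4 = false  s5 = true  s6 = false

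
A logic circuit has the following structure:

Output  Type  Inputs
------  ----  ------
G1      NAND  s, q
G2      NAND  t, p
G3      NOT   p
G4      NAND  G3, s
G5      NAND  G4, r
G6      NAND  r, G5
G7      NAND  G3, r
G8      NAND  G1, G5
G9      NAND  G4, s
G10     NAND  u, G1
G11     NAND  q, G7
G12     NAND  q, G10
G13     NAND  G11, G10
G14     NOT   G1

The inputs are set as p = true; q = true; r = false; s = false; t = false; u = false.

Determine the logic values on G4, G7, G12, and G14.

G1 = s NAND q = false NAND true = true
G3 = NOT p = NOT true = false
G4 = G3 NAND s = false NAND false = true
G7 = G3 NAND r = false NAND false = true
G10 = u NAND G1 = false NAND true = true
G12 = q NAND G10 = true NAND true = false
G14 = NOT G1 = NOT true = false

G4 = true  G7 = true  G12 = false  G14 = false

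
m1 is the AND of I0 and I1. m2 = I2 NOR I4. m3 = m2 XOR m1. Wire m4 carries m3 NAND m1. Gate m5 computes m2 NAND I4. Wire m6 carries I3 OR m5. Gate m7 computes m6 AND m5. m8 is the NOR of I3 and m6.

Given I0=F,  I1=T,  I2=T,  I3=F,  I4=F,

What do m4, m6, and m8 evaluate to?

m1 = I0 AND I1 = F AND T = F
m2 = I2 NOR I4 = T NOR F = F
m3 = m2 XOR m1 = F XOR F = F
m4 = m3 NAND m1 = F NAND F = T
m5 = m2 NAND I4 = F NAND F = T
m6 = I3 OR m5 = F OR T = T
m8 = I3 NOR m6 = F NOR T = F

m4 = T  m6 = T  m8 = F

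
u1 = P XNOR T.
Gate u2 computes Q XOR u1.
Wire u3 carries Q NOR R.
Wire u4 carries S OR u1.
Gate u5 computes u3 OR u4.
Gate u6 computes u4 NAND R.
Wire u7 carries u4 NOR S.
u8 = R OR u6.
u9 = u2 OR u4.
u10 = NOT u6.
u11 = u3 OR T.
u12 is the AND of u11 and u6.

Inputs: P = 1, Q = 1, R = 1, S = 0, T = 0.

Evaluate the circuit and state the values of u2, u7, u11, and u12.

u2 = 1, u7 = 1, u11 = 0, u12 = 0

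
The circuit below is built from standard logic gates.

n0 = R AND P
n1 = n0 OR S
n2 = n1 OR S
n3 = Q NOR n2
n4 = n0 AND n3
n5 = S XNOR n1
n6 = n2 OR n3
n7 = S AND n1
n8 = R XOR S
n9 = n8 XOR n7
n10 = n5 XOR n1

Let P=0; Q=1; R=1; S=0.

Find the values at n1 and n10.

n0 = R AND P = 1 AND 0 = 0
n1 = n0 OR S = 0 OR 0 = 0
n5 = S XNOR n1 = 0 XNOR 0 = 1
n10 = n5 XOR n1 = 1 XOR 0 = 1

n1 = 0  n10 = 1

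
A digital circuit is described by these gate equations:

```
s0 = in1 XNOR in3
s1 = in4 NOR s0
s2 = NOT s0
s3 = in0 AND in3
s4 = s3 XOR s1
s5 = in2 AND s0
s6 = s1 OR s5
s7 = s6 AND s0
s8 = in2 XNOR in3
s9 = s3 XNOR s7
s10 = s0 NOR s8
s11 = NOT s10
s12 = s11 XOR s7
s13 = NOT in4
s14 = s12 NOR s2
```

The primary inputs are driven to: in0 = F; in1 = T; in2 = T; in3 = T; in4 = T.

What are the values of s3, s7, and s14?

s0 = in1 XNOR in3 = T XNOR T = T
s1 = in4 NOR s0 = T NOR T = F
s2 = NOT s0 = NOT T = F
s3 = in0 AND in3 = F AND T = F
s5 = in2 AND s0 = T AND T = T
s6 = s1 OR s5 = F OR T = T
s7 = s6 AND s0 = T AND T = T
s8 = in2 XNOR in3 = T XNOR T = T
s10 = s0 NOR s8 = T NOR T = F
s11 = NOT s10 = NOT F = T
s12 = s11 XOR s7 = T XOR T = F
s14 = s12 NOR s2 = F NOR F = T

s3 = F  s7 = T  s14 = T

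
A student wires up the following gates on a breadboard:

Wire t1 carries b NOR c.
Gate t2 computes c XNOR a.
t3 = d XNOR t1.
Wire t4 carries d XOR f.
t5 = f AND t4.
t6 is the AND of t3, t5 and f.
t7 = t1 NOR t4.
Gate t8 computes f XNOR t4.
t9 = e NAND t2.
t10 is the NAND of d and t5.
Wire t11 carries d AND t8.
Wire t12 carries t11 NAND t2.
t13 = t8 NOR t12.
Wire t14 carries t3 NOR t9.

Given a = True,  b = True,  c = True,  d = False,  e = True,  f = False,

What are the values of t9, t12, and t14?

t9 = False, t12 = True, t14 = False

t1 = b NOR c = True NOR True = False
t2 = c XNOR a = True XNOR True = True
t3 = d XNOR t1 = False XNOR False = True
t4 = d XOR f = False XOR False = False
t8 = f XNOR t4 = False XNOR False = True
t9 = e NAND t2 = True NAND True = False
t11 = d AND t8 = False AND True = False
t12 = t11 NAND t2 = False NAND True = True
t14 = t3 NOR t9 = True NOR False = False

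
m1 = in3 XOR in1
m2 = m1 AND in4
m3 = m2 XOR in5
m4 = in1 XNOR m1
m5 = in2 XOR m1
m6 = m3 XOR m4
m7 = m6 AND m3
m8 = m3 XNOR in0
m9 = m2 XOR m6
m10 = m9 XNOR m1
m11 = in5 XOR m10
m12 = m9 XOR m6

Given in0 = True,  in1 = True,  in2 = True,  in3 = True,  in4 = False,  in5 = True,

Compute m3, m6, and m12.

m3 = True; m6 = True; m12 = False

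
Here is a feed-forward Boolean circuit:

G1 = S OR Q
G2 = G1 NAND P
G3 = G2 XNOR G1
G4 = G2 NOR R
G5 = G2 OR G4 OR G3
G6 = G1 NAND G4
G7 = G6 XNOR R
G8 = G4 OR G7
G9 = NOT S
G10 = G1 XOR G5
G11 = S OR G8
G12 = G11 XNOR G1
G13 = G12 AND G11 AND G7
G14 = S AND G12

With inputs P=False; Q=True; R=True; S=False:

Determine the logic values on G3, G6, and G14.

G3 = True, G6 = True, G14 = False

G1 = S OR Q = False OR True = True
G2 = G1 NAND P = True NAND False = True
G3 = G2 XNOR G1 = True XNOR True = True
G4 = G2 NOR R = True NOR True = False
G6 = G1 NAND G4 = True NAND False = True
G7 = G6 XNOR R = True XNOR True = True
G8 = G4 OR G7 = False OR True = True
G11 = S OR G8 = False OR True = True
G12 = G11 XNOR G1 = True XNOR True = True
G14 = S AND G12 = False AND True = False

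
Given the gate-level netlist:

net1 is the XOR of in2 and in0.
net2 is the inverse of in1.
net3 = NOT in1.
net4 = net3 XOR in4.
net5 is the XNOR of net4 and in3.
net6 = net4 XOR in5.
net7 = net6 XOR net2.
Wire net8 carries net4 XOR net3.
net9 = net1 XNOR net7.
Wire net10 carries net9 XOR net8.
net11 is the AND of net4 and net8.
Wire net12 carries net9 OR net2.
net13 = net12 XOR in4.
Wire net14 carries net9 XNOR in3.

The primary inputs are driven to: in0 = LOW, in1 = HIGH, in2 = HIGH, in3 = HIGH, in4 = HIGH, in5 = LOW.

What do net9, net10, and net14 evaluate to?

net9 = HIGH; net10 = LOW; net14 = HIGH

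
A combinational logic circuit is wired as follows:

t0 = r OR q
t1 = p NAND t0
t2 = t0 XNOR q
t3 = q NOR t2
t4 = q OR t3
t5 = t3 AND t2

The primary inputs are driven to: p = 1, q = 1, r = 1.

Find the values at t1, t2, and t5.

t0 = r OR q = 1 OR 1 = 1
t1 = p NAND t0 = 1 NAND 1 = 0
t2 = t0 XNOR q = 1 XNOR 1 = 1
t3 = q NOR t2 = 1 NOR 1 = 0
t5 = t3 AND t2 = 0 AND 1 = 0

t1 = 0; t2 = 1; t5 = 0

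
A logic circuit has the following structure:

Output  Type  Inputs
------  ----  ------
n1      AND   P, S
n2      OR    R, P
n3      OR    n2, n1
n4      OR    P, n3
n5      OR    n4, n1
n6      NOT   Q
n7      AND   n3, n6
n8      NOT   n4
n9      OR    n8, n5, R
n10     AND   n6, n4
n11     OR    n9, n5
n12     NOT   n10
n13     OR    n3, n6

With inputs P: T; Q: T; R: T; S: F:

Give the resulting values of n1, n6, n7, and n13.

n1 = P AND S = T AND F = F
n2 = R OR P = T OR T = T
n3 = n2 OR n1 = T OR F = T
n6 = NOT Q = NOT T = F
n7 = n3 AND n6 = T AND F = F
n13 = n3 OR n6 = T OR F = T

n1 = F, n6 = F, n7 = F, n13 = T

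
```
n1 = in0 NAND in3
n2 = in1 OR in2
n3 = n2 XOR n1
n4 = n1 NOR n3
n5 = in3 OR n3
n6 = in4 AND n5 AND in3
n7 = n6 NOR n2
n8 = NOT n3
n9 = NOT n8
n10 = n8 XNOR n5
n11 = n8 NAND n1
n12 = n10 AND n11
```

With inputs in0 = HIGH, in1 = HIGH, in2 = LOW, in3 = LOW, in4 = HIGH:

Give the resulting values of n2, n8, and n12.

n1 = in0 NAND in3 = HIGH NAND LOW = HIGH
n2 = in1 OR in2 = HIGH OR LOW = HIGH
n3 = n2 XOR n1 = HIGH XOR HIGH = LOW
n5 = in3 OR n3 = LOW OR LOW = LOW
n8 = NOT n3 = NOT LOW = HIGH
n10 = n8 XNOR n5 = HIGH XNOR LOW = LOW
n11 = n8 NAND n1 = HIGH NAND HIGH = LOW
n12 = n10 AND n11 = LOW AND LOW = LOW

n2 = HIGH  n8 = HIGH  n12 = LOW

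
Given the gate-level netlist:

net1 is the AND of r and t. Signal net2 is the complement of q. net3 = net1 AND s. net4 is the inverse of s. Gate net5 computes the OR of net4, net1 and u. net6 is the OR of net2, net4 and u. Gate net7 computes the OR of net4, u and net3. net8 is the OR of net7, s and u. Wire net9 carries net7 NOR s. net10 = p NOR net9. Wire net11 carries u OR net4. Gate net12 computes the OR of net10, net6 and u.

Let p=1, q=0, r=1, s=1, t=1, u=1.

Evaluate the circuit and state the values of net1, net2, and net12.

net1 = 1, net2 = 1, net12 = 1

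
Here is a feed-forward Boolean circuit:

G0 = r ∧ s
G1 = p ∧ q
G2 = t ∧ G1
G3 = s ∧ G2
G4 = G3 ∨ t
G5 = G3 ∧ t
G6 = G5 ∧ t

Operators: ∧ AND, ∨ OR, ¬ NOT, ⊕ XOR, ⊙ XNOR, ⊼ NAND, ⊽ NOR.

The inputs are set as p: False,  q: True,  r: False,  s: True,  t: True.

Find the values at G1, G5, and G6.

G1 = p AND q = False AND True = False
G2 = t AND G1 = True AND False = False
G3 = s AND G2 = True AND False = False
G5 = G3 AND t = False AND True = False
G6 = G5 AND t = False AND True = False

G1 = False, G5 = False, G6 = False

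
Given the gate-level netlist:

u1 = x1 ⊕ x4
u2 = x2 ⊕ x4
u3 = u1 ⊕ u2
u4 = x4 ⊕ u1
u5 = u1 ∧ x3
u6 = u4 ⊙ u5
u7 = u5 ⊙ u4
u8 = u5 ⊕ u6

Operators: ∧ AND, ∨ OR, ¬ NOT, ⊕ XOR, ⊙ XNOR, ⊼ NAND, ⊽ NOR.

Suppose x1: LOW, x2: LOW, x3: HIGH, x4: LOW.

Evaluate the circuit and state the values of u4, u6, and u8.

u4 = LOW, u6 = HIGH, u8 = HIGH

u1 = x1 XOR x4 = LOW XOR LOW = LOW
u4 = x4 XOR u1 = LOW XOR LOW = LOW
u5 = u1 AND x3 = LOW AND HIGH = LOW
u6 = u4 XNOR u5 = LOW XNOR LOW = HIGH
u8 = u5 XOR u6 = LOW XOR HIGH = HIGH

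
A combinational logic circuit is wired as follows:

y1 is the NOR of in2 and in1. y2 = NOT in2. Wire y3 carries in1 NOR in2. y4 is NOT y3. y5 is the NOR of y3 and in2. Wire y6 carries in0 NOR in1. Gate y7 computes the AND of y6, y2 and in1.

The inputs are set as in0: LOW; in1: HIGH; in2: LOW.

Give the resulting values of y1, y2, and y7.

y1 = LOW  y2 = HIGH  y7 = LOW

y1 = in2 NOR in1 = LOW NOR HIGH = LOW
y2 = NOT in2 = NOT LOW = HIGH
y6 = in0 NOR in1 = LOW NOR HIGH = LOW
y7 = y6 AND y2 AND in1 = LOW AND HIGH AND HIGH = LOW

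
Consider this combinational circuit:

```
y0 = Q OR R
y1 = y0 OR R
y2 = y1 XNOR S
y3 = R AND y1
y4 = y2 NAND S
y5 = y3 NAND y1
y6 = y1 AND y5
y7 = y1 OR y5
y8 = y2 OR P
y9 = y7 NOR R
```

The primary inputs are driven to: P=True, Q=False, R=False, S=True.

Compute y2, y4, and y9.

y0 = Q OR R = False OR False = False
y1 = y0 OR R = False OR False = False
y2 = y1 XNOR S = False XNOR True = False
y3 = R AND y1 = False AND False = False
y4 = y2 NAND S = False NAND True = True
y5 = y3 NAND y1 = False NAND False = True
y7 = y1 OR y5 = False OR True = True
y9 = y7 NOR R = True NOR False = False

y2 = False, y4 = True, y9 = False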